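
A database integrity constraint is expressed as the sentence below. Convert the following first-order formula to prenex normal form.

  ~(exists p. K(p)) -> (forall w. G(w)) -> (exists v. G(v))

First replace A → B with ¬A ∨ B.
  ~~(exists p. K(p)) | ~(forall w. G(w)) | (exists v. G(v))
Move each ¬ inward, flipping quantifiers it crosses:
  (exists p. K(p)) | (exists w. ~G(w)) | (exists v. G(v))
All bound variables are already distinct, so no renaming is needed.
Pull the quantifiers to the front (each side's bound variable is not free in the other side):
  exists p. exists w. exists v. (K(p) | ~G(w) | G(v))

exists p. exists w. exists v. (K(p) | ~G(w) | G(v))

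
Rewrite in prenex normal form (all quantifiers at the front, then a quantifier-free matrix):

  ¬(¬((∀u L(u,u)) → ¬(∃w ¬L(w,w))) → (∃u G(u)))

Rewrite implications/biconditionals: A → B as ¬A ∨ B.
  ¬(¬¬(¬(∀u L(u,u)) ∨ ¬(∃w ¬L(w,w))) ∨ (∃u G(u)))
Push ¬ through the quantifiers and connectives to reach negation normal form:
  (∀u L(u,u)) ∧ (∃w ¬L(w,w)) ∧ (∀u ¬G(u))
Standardize variables apart so no two quantifiers bind the same name: u↦a.
  (∀u L(u,u)) ∧ (∃w ¬L(w,w)) ∧ (∀a ¬G(a))
Pull the quantifiers to the front (each side's bound variable is not free in the other side):
  ∀u ∃w ∀a (L(u,u) ∧ ¬L(w,w) ∧ ¬G(a))

∀u ∃w ∀a (L(u,u) ∧ ¬L(w,w) ∧ ¬G(a))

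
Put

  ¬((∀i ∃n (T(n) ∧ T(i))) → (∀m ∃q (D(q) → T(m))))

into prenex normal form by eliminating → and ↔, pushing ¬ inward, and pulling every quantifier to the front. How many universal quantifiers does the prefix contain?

Eliminate → and ↔ using ¬ and ∨.
  ¬(¬(∀i ∃n (T(n) ∧ T(i))) ∨ (∀m ∃q (¬D(q) ∨ T(m))))
Drive negations inward (¬∀x A ≡ ∃x ¬A, ¬∃x A ≡ ∀x ¬A, De Morgan for ∧/∨):
  (∀i ∃n (T(n) ∧ T(i))) ∧ (∃m ∀q (D(q) ∧ ¬T(m)))
All bound variables are already distinct, so no renaming is needed.
Finally move all quantifiers to the prefix:
  ∀i ∃n ∃m ∀q (T(n) ∧ T(i) ∧ D(q) ∧ ¬T(m))
The prefix is ∀i ∃n ∃m ∀q: 2 universal, 2 existential.

2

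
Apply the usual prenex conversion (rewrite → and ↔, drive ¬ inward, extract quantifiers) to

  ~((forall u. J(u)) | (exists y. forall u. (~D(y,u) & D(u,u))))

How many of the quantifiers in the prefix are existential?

Push ¬ through the quantifiers and connectives to reach negation normal form:
  (exists u. ~J(u)) & (forall y. exists u. (D(y,u) | ~D(u,u)))
Rename bound variables to avoid capture: u↦q.
  (exists u. ~J(u)) & (forall y. exists q. (D(y,q) | ~D(q,q)))
Finally move all quantifiers to the prefix:
  exists u. forall y. exists q. (~J(u) & (D(y,q) | ~D(q,q)))
The prefix is exists u forall y exists q: 1 universal, 2 existential.

2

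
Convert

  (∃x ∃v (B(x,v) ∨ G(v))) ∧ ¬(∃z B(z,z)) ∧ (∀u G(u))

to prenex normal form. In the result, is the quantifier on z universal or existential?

universal

Move each ¬ inward, flipping quantifiers it crosses:
  (∃x ∃v (B(x,v) ∨ G(v))) ∧ (∀z ¬B(z,z)) ∧ (∀u G(u))
All bound variables are already distinct, so no renaming is needed.
Finally move all quantifiers to the prefix:
  ∃x ∃v ∀z ∀u ((B(x,v) ∨ G(v)) ∧ ¬B(z,z) ∧ G(u))
The quantifier ∃z sits under an odd number of negations, so it flips to ∀z.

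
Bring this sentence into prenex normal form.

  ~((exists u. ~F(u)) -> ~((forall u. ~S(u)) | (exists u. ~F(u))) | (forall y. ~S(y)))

First replace A → B with ¬A ∨ B.
  ~(~(exists u. ~F(u)) | ~((forall u. ~S(u)) | (exists u. ~F(u))) | (forall y. ~S(y)))
Move each ¬ inward, flipping quantifiers it crosses:
  (exists u. ~F(u)) & ((forall u. ~S(u)) | (exists u. ~F(u))) & (exists y. S(y))
Give each quantifier a distinct variable: u↦u1, u↦a.
  (exists u. ~F(u)) & ((forall u1. ~S(u1)) | (exists a. ~F(a))) & (exists y. S(y))
Finally move all quantifiers to the prefix:
  exists u. forall u1. exists a. exists y. (~F(u) & (~S(u1) | ~F(a)) & S(y))

exists u. forall u1. exists a. exists y. (~F(u) & (~S(u1) | ~F(a)) & S(y))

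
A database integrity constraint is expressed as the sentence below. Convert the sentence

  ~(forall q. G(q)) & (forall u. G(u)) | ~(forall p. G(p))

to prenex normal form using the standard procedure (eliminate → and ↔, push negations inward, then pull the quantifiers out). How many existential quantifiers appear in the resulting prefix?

Push ¬ through the quantifiers and connectives to reach negation normal form:
  (exists q. ~G(q)) & (forall u. G(u)) | (exists p. ~G(p))
All bound variables are already distinct, so no renaming is needed.
Finally move all quantifiers to the prefix:
  exists q. forall u. exists p. (~G(q) & G(u) | ~G(p))
The prefix is exists q forall u exists p: 1 universal, 2 existential.

2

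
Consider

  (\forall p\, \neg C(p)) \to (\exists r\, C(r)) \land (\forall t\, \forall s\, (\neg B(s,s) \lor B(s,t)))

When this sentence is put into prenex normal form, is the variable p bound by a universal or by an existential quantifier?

First replace A → B with ¬A ∨ B.
  \neg (\forall p\, \neg C(p)) \lor (\exists r\, C(r)) \land (\forall t\, \forall s\, (\neg B(s,s) \lor B(s,t)))
Drive negations inward (¬∀x A ≡ ∃x ¬A, ¬∃x A ≡ ∀x ¬A, De Morgan for ∧/∨):
  (\exists p\, C(p)) \lor (\exists r\, C(r)) \land (\forall t\, \forall s\, (\neg B(s,s) \lor B(s,t)))
Pull the quantifiers to the front (each side's bound variable is not free in the other side):
  \exists p\, \exists r\, \forall t\, \forall s\, (C(p) \lor C(r) \land (\neg B(s,s) \lor B(s,t)))
The quantifier \forall p sits under an odd number of negations (counting the antecedent side of each →), so it flips to \exists p.

existential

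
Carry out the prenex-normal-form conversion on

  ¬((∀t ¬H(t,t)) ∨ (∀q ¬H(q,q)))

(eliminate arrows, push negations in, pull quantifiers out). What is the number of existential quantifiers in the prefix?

2

Move each ¬ inward, flipping quantifiers it crosses:
  (∃t H(t,t)) ∧ (∃q H(q,q))
All bound variables are already distinct, so no renaming is needed.
Pull the quantifiers to the front (each side's bound variable is not free in the other side):
  ∃t ∃q (H(t,t) ∧ H(q,q))
The prefix is ∃t ∃q: 0 universal, 2 existential.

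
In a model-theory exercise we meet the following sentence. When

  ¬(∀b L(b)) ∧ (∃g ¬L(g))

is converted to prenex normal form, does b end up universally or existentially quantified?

existential

Push ¬ through the quantifiers and connectives to reach negation normal form:
  (∃b ¬L(b)) ∧ (∃g ¬L(g))
Pull the quantifiers to the front (each side's bound variable is not free in the other side):
  ∃b ∃g (¬L(b) ∧ ¬L(g))
The quantifier ∀b sits under an odd number of negations, so it flips to ∃b.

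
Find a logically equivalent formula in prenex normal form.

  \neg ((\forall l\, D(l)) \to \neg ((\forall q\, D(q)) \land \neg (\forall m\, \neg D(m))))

\forall l\, \forall q\, \exists m\, (D(l) \land D(q) \land D(m))

First replace A → B with ¬A ∨ B.
  \neg (\neg (\forall l\, D(l)) \lor \neg ((\forall q\, D(q)) \land \neg (\forall m\, \neg D(m))))
Move each ¬ inward, flipping quantifiers it crosses:
  (\forall l\, D(l)) \land (\forall q\, D(q)) \land (\exists m\, D(m))
Finally move all quantifiers to the prefix:
  \forall l\, \forall q\, \exists m\, (D(l) \land D(q) \land D(m))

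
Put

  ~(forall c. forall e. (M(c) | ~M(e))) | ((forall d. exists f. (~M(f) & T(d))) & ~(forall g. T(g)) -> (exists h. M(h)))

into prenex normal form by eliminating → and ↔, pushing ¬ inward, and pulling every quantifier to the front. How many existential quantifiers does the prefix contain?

Eliminate → and ↔ using ¬ and ∨.
  ~(forall c. forall e. (M(c) | ~M(e))) | ~((forall d. exists f. (~M(f) & T(d))) & ~(forall g. T(g))) | (exists h. M(h))
Move each ¬ inward, flipping quantifiers it crosses:
  (exists c. exists e. (~M(c) & M(e))) | (exists d. forall f. (M(f) | ~T(d))) | (forall g. T(g)) | (exists h. M(h))
Finally move all quantifiers to the prefix:
  exists c. exists e. exists d. forall f. forall g. exists h. (~M(c) & M(e) | M(f) | ~T(d) | T(g) | M(h))
The prefix is exists c exists e exists d forall f forall g exists h: 2 universal, 4 existential.

4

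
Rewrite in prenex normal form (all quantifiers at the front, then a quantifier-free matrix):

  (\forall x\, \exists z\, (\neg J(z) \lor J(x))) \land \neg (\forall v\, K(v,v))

\forall x\, \exists z\, \exists v\, ((\neg J(z) \lor J(x)) \land \neg K(v,v))

Drive negations inward (¬∀x A ≡ ∃x ¬A, ¬∃x A ≡ ∀x ¬A, De Morgan for ∧/∨):
  (\forall x\, \exists z\, (\neg J(z) \lor J(x))) \land (\exists v\, \neg K(v,v))
All bound variables are already distinct, so no renaming is needed.
Pull the quantifiers to the front (each side's bound variable is not free in the other side):
  \forall x\, \exists z\, \exists v\, ((\neg J(z) \lor J(x)) \land \neg K(v,v))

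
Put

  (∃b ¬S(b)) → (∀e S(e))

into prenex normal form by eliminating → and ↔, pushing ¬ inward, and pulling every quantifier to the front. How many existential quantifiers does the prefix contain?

Eliminate → and ↔ using ¬ and ∨.
  ¬(∃b ¬S(b)) ∨ (∀e S(e))
Push ¬ through the quantifiers and connectives to reach negation normal form:
  (∀b S(b)) ∨ (∀e S(e))
Extract every quantifier outward, since the variables are now distinct and don't occur free across branches:
  ∀b ∀e (S(b) ∨ S(e))
The prefix is ∀b ∀e: 2 universal, 0 existential.

0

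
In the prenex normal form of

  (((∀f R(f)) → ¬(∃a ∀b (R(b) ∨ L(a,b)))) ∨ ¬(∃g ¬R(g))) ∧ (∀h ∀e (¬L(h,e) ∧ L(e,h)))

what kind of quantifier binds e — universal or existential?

Eliminate → and ↔ using ¬ and ∨.
  (¬(∀f R(f)) ∨ ¬(∃a ∀b (R(b) ∨ L(a,b))) ∨ ¬(∃g ¬R(g))) ∧ (∀h ∀e (¬L(h,e) ∧ L(e,h)))
Move each ¬ inward, flipping quantifiers it crosses:
  ((∃f ¬R(f)) ∨ (∀a ∃b (¬R(b) ∧ ¬L(a,b))) ∨ (∀g R(g))) ∧ (∀h ∀e (¬L(h,e) ∧ L(e,h)))
All bound variables are already distinct, so no renaming is needed.
Finally move all quantifiers to the prefix:
  ∃f ∀a ∃b ∀g ∀h ∀e ((¬R(f) ∨ ¬R(b) ∧ ¬L(a,b) ∨ R(g)) ∧ ¬L(h,e) ∧ L(e,h))
The quantifier ∀e sits under an even number of negations (counting the antecedent side of each →), so it remains universal.

universal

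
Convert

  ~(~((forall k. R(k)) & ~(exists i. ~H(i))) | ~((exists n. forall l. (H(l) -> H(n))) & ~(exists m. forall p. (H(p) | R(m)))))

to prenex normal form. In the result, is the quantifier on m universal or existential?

universal

First replace A → B with ¬A ∨ B.
  ~(~((forall k. R(k)) & ~(exists i. ~H(i))) | ~((exists n. forall l. (~H(l) | H(n))) & ~(exists m. forall p. (H(p) | R(m)))))
Move each ¬ inward, flipping quantifiers it crosses:
  (forall k. R(k)) & (forall i. H(i)) & (exists n. forall l. (~H(l) | H(n))) & (forall m. exists p. (~H(p) & ~R(m)))
Finally move all quantifiers to the prefix:
  forall k. forall i. exists n. forall l. forall m. exists p. (R(k) & H(i) & (~H(l) | H(n)) & ~H(p) & ~R(m))
The quantifier exists m sits under an odd number of negations (counting the antecedent side of each →), so it flips to forall m.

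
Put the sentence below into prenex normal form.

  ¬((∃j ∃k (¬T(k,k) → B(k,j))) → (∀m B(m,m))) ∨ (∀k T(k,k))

Rewrite implications/biconditionals: A → B as ¬A ∨ B.
  ¬(¬(∃j ∃k (¬¬T(k,k) ∨ B(k,j))) ∨ (∀m B(m,m))) ∨ (∀k T(k,k))
Push ¬ through the quantifiers and connectives to reach negation normal form:
  (∃j ∃k (T(k,k) ∨ B(k,j))) ∧ (∃m ¬B(m,m)) ∨ (∀k T(k,k))
Give each quantifier a distinct variable: k↦r.
  (∃j ∃k (T(k,k) ∨ B(k,j))) ∧ (∃m ¬B(m,m)) ∨ (∀r T(r,r))
Extract every quantifier outward, since the variables are now distinct and don't occur free across branches:
  ∃j ∃k ∃m ∀r ((T(k,k) ∨ B(k,j)) ∧ ¬B(m,m) ∨ T(r,r))

∃j ∃k ∃m ∀r ((T(k,k) ∨ B(k,j)) ∧ ¬B(m,m) ∨ T(r,r))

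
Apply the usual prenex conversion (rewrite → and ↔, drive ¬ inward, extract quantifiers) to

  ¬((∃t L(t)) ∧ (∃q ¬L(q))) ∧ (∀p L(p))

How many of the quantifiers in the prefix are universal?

3

Drive negations inward (¬∀x A ≡ ∃x ¬A, ¬∃x A ≡ ∀x ¬A, De Morgan for ∧/∨):
  ((∀t ¬L(t)) ∨ (∀q L(q))) ∧ (∀p L(p))
Finally move all quantifiers to the prefix:
  ∀t ∀q ∀p ((¬L(t) ∨ L(q)) ∧ L(p))
The prefix is ∀t ∀q ∀p: 3 universal, 0 existential.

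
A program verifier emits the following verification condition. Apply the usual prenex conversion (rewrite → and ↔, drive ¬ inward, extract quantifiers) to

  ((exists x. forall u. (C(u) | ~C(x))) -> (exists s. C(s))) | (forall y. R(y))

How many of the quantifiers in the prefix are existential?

2

Rewrite implications/biconditionals: A → B as ¬A ∨ B.
  ~(exists x. forall u. (C(u) | ~C(x))) | (exists s. C(s)) | (forall y. R(y))
Push ¬ through the quantifiers and connectives to reach negation normal form:
  (forall x. exists u. (~C(u) & C(x))) | (exists s. C(s)) | (forall y. R(y))
All bound variables are already distinct, so no renaming is needed.
Finally move all quantifiers to the prefix:
  forall x. exists u. exists s. forall y. (~C(u) & C(x) | C(s) | R(y))
The prefix is forall x exists u exists s forall y: 2 universal, 2 existential.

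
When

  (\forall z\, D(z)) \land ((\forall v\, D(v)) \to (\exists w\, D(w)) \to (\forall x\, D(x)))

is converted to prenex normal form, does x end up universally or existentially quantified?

Rewrite implications/biconditionals: A → B as ¬A ∨ B.
  (\forall z\, D(z)) \land (\neg (\forall v\, D(v)) \lor \neg (\exists w\, D(w)) \lor (\forall x\, D(x)))
Drive negations inward (¬∀x A ≡ ∃x ¬A, ¬∃x A ≡ ∀x ¬A, De Morgan for ∧/∨):
  (\forall z\, D(z)) \land ((\exists v\, \neg D(v)) \lor (\forall w\, \neg D(w)) \lor (\forall x\, D(x)))
All bound variables are already distinct, so no renaming is needed.
Pull the quantifiers to the front (each side's bound variable is not free in the other side):
  \forall z\, \exists v\, \forall w\, \forall x\, (D(z) \land (\neg D(v) \lor \neg D(w) \lor D(x)))
The quantifier \forall x sits under an even number of negations (counting the antecedent side of each →), so it remains universal.

universal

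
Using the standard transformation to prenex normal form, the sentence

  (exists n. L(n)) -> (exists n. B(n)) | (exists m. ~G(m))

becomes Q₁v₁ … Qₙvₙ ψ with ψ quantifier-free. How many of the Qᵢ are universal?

1

Eliminate → and ↔ using ¬ and ∨.
  ~(exists n. L(n)) | (exists n. B(n)) | (exists m. ~G(m))
Drive negations inward (¬∀x A ≡ ∃x ¬A, ¬∃x A ≡ ∀x ¬A, De Morgan for ∧/∨):
  (forall n. ~L(n)) | (exists n. B(n)) | (exists m. ~G(m))
Rename bound variables to avoid capture: n↦y.
  (forall n. ~L(n)) | (exists y. B(y)) | (exists m. ~G(m))
Finally move all quantifiers to the prefix:
  forall n. exists y. exists m. (~L(n) | B(y) | ~G(m))
The prefix is forall n exists y exists m: 1 universal, 2 existential.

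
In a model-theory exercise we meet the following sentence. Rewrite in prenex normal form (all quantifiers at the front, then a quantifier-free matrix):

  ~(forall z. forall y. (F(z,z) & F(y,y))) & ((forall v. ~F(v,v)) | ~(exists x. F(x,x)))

Push ¬ through the quantifiers and connectives to reach negation normal form:
  (exists z. exists y. (~F(z,z) | ~F(y,y))) & ((forall v. ~F(v,v)) | (forall x. ~F(x,x)))
Finally move all quantifiers to the prefix:
  exists z. exists y. forall v. forall x. ((~F(z,z) | ~F(y,y)) & (~F(v,v) | ~F(x,x)))

exists z. exists y. forall v. forall x. ((~F(z,z) | ~F(y,y)) & (~F(v,v) | ~F(x,x)))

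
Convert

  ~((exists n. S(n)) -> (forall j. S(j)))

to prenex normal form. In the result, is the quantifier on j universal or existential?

Rewrite implications/biconditionals: A → B as ¬A ∨ B.
  ~(~(exists n. S(n)) | (forall j. S(j)))
Push ¬ through the quantifiers and connectives to reach negation normal form:
  (exists n. S(n)) & (exists j. ~S(j))
All bound variables are already distinct, so no renaming is needed.
Extract every quantifier outward, since the variables are now distinct and don't occur free across branches:
  exists n. exists j. (S(n) & ~S(j))
The quantifier forall j sits under an odd number of negations (counting the antecedent side of each →), so it flips to exists j.

existential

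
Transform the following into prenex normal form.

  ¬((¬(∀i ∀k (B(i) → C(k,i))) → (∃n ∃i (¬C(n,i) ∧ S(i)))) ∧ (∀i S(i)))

∃i ∃k ∀n ∀v ∃y (B(i) ∧ ¬C(k,i) ∧ (C(n,v) ∨ ¬S(v)) ∨ ¬S(y))

Eliminate → and ↔ using ¬ and ∨.
  ¬((¬¬(∀i ∀k (¬B(i) ∨ C(k,i))) ∨ (∃n ∃i (¬C(n,i) ∧ S(i)))) ∧ (∀i S(i)))
Push ¬ through the quantifiers and connectives to reach negation normal form:
  (∃i ∃k (B(i) ∧ ¬C(k,i))) ∧ (∀n ∀i (C(n,i) ∨ ¬S(i))) ∨ (∃i ¬S(i))
Give each quantifier a distinct variable: i↦v, i↦y.
  (∃i ∃k (B(i) ∧ ¬C(k,i))) ∧ (∀n ∀v (C(n,v) ∨ ¬S(v))) ∨ (∃y ¬S(y))
Pull the quantifiers to the front (each side's bound variable is not free in the other side):
  ∃i ∃k ∀n ∀v ∃y (B(i) ∧ ¬C(k,i) ∧ (C(n,v) ∨ ¬S(v)) ∨ ¬S(y))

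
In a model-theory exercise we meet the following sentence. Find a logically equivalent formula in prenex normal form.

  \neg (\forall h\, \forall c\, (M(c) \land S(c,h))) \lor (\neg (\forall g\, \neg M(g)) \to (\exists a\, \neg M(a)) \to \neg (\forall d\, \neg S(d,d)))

Eliminate → and ↔ using ¬ and ∨.
  \neg (\forall h\, \forall c\, (M(c) \land S(c,h))) \lor \neg \neg (\forall g\, \neg M(g)) \lor \neg (\exists a\, \neg M(a)) \lor \neg (\forall d\, \neg S(d,d))
Drive negations inward (¬∀x A ≡ ∃x ¬A, ¬∃x A ≡ ∀x ¬A, De Morgan for ∧/∨):
  (\exists h\, \exists c\, (\neg M(c) \lor \neg S(c,h))) \lor (\forall g\, \neg M(g)) \lor (\forall a\, M(a)) \lor (\exists d\, S(d,d))
All bound variables are already distinct, so no renaming is needed.
Extract every quantifier outward, since the variables are now distinct and don't occur free across branches:
  \exists h\, \exists c\, \forall g\, \forall a\, \exists d\, (\neg M(c) \lor \neg S(c,h) \lor \neg M(g) \lor M(a) \lor S(d,d))

\exists h\, \exists c\, \forall g\, \forall a\, \exists d\, (\neg M(c) \lor \neg S(c,h) \lor \neg M(g) \lor M(a) \lor S(d,d))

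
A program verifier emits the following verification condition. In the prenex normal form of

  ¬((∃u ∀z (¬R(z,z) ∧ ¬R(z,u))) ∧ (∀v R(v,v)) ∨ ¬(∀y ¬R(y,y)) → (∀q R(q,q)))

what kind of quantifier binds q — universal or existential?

existential

Rewrite implications/biconditionals: A → B as ¬A ∨ B.
  ¬(¬((∃u ∀z (¬R(z,z) ∧ ¬R(z,u))) ∧ (∀v R(v,v)) ∨ ¬(∀y ¬R(y,y))) ∨ (∀q R(q,q)))
Move each ¬ inward, flipping quantifiers it crosses:
  ((∃u ∀z (¬R(z,z) ∧ ¬R(z,u))) ∧ (∀v R(v,v)) ∨ (∃y R(y,y))) ∧ (∃q ¬R(q,q))
Finally move all quantifiers to the prefix:
  ∃u ∀z ∀v ∃y ∃q ((¬R(z,z) ∧ ¬R(z,u) ∧ R(v,v) ∨ R(y,y)) ∧ ¬R(q,q))
The quantifier ∀q sits under an odd number of negations (counting the antecedent side of each →), so it flips to ∃q.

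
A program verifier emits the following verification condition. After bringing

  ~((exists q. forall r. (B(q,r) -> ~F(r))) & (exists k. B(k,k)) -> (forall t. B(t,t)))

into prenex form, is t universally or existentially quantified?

Eliminate → and ↔ using ¬ and ∨.
  ~(~((exists q. forall r. (~B(q,r) | ~F(r))) & (exists k. B(k,k))) | (forall t. B(t,t)))
Push ¬ through the quantifiers and connectives to reach negation normal form:
  (exists q. forall r. (~B(q,r) | ~F(r))) & (exists k. B(k,k)) & (exists t. ~B(t,t))
All bound variables are already distinct, so no renaming is needed.
Pull the quantifiers to the front (each side's bound variable is not free in the other side):
  exists q. forall r. exists k. exists t. ((~B(q,r) | ~F(r)) & B(k,k) & ~B(t,t))
The quantifier forall t sits under an odd number of negations (counting the antecedent side of each →), so it flips to exists t.

existential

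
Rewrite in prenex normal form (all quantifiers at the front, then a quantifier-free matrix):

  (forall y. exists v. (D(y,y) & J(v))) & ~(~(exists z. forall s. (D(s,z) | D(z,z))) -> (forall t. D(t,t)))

Rewrite implications/biconditionals: A → B as ¬A ∨ B.
  (forall y. exists v. (D(y,y) & J(v))) & ~(~~(exists z. forall s. (D(s,z) | D(z,z))) | (forall t. D(t,t)))
Drive negations inward (¬∀x A ≡ ∃x ¬A, ¬∃x A ≡ ∀x ¬A, De Morgan for ∧/∨):
  (forall y. exists v. (D(y,y) & J(v))) & (forall z. exists s. (~D(s,z) & ~D(z,z))) & (exists t. ~D(t,t))
All bound variables are already distinct, so no renaming is needed.
Finally move all quantifiers to the prefix:
  forall y. exists v. forall z. exists s. exists t. (D(y,y) & J(v) & ~D(s,z) & ~D(z,z) & ~D(t,t))

forall y. exists v. forall z. exists s. exists t. (D(y,y) & J(v) & ~D(s,z) & ~D(z,z) & ~D(t,t))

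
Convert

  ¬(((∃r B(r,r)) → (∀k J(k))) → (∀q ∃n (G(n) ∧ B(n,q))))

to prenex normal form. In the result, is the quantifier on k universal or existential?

Rewrite implications/biconditionals: A → B as ¬A ∨ B.
  ¬(¬(¬(∃r B(r,r)) ∨ (∀k J(k))) ∨ (∀q ∃n (G(n) ∧ B(n,q))))
Drive negations inward (¬∀x A ≡ ∃x ¬A, ¬∃x A ≡ ∀x ¬A, De Morgan for ∧/∨):
  ((∀r ¬B(r,r)) ∨ (∀k J(k))) ∧ (∃q ∀n (¬G(n) ∨ ¬B(n,q)))
Pull the quantifiers to the front (each side's bound variable is not free in the other side):
  ∀r ∀k ∃q ∀n ((¬B(r,r) ∨ J(k)) ∧ (¬G(n) ∨ ¬B(n,q)))
The quantifier ∀k sits under an even number of negations (counting the antecedent side of each →), so it remains universal.

universal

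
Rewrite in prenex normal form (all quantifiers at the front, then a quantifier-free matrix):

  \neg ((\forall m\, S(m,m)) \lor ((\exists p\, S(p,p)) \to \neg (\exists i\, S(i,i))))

Eliminate → and ↔ using ¬ and ∨.
  \neg ((\forall m\, S(m,m)) \lor \neg (\exists p\, S(p,p)) \lor \neg (\exists i\, S(i,i)))
Drive negations inward (¬∀x A ≡ ∃x ¬A, ¬∃x A ≡ ∀x ¬A, De Morgan for ∧/∨):
  (\exists m\, \neg S(m,m)) \land (\exists p\, S(p,p)) \land (\exists i\, S(i,i))
All bound variables are already distinct, so no renaming is needed.
Extract every quantifier outward, since the variables are now distinct and don't occur free across branches:
  \exists m\, \exists p\, \exists i\, (\neg S(m,m) \land S(p,p) \land S(i,i))

\exists m\, \exists p\, \exists i\, (\neg S(m,m) \land S(p,p) \land S(i,i))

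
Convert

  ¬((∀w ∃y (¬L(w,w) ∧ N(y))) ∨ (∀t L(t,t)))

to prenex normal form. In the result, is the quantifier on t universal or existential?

Push ¬ through the quantifiers and connectives to reach negation normal form:
  (∃w ∀y (L(w,w) ∨ ¬N(y))) ∧ (∃t ¬L(t,t))
All bound variables are already distinct, so no renaming is needed.
Finally move all quantifiers to the prefix:
  ∃w ∀y ∃t ((L(w,w) ∨ ¬N(y)) ∧ ¬L(t,t))
The quantifier ∀t sits under an odd number of negations, so it flips to ∃t.

existential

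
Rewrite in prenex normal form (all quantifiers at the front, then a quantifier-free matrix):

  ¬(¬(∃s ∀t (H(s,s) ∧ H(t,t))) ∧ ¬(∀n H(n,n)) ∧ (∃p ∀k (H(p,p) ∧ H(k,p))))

∃s ∀t ∀n ∀p ∃k (H(s,s) ∧ H(t,t) ∨ H(n,n) ∨ ¬H(p,p) ∨ ¬H(k,p))

Drive negations inward (¬∀x A ≡ ∃x ¬A, ¬∃x A ≡ ∀x ¬A, De Morgan for ∧/∨):
  (∃s ∀t (H(s,s) ∧ H(t,t))) ∨ (∀n H(n,n)) ∨ (∀p ∃k (¬H(p,p) ∨ ¬H(k,p)))
Extract every quantifier outward, since the variables are now distinct and don't occur free across branches:
  ∃s ∀t ∀n ∀p ∃k (H(s,s) ∧ H(t,t) ∨ H(n,n) ∨ ¬H(p,p) ∨ ¬H(k,p))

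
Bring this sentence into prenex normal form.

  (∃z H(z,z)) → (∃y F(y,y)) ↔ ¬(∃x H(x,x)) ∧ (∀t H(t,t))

Rewrite implications/biconditionals: A → B as ¬A ∨ B; A ↔ B as (¬A ∨ B) ∧ (¬B ∨ A).
  (¬(¬(∃z H(z,z)) ∨ (∃y F(y,y))) ∨ ¬(∃x H(x,x)) ∧ (∀t H(t,t))) ∧ (¬(¬(∃x H(x,x)) ∧ (∀t H(t,t))) ∨ ¬(∃z H(z,z)) ∨ (∃y F(y,y)))
Drive negations inward (¬∀x A ≡ ∃x ¬A, ¬∃x A ≡ ∀x ¬A, De Morgan for ∧/∨):
  ((∃z H(z,z)) ∧ (∀y ¬F(y,y)) ∨ (∀x ¬H(x,x)) ∧ (∀t H(t,t))) ∧ ((∃x H(x,x)) ∨ (∃t ¬H(t,t)) ∨ (∀z ¬H(z,z)) ∨ (∃y F(y,y)))
Standardize variables apart so no two quantifiers bind the same name: x↦u, t↦q, z↦y1, y↦w1.
  ((∃z H(z,z)) ∧ (∀y ¬F(y,y)) ∨ (∀x ¬H(x,x)) ∧ (∀t H(t,t))) ∧ ((∃u H(u,u)) ∨ (∃q ¬H(q,q)) ∨ (∀y1 ¬H(y1,y1)) ∨ (∃w1 F(w1,w1)))
Finally move all quantifiers to the prefix:
  ∃z ∀y ∀x ∀t ∃u ∃q ∀y1 ∃w1 ((H(z,z) ∧ ¬F(y,y) ∨ ¬H(x,x) ∧ H(t,t)) ∧ (H(u,u) ∨ ¬H(q,q) ∨ ¬H(y1,y1) ∨ F(w1,w1)))

∃z ∀y ∀x ∀t ∃u ∃q ∀y1 ∃w1 ((H(z,z) ∧ ¬F(y,y) ∨ ¬H(x,x) ∧ H(t,t)) ∧ (H(u,u) ∨ ¬H(q,q) ∨ ¬H(y1,y1) ∨ F(w1,w1)))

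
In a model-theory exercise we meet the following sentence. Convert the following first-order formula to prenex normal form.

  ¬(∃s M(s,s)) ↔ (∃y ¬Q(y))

∃s ∃y ∀v ∀b ((M(s,s) ∨ ¬Q(y)) ∧ (Q(v) ∨ ¬M(b,b)))

Rewrite implications/biconditionals: A → B as ¬A ∨ B; A ↔ B as (¬A ∨ B) ∧ (¬B ∨ A).
  (¬¬(∃s M(s,s)) ∨ (∃y ¬Q(y))) ∧ (¬(∃y ¬Q(y)) ∨ ¬(∃s M(s,s)))
Move each ¬ inward, flipping quantifiers it crosses:
  ((∃s M(s,s)) ∨ (∃y ¬Q(y))) ∧ ((∀y Q(y)) ∨ (∀s ¬M(s,s)))
Standardize variables apart so no two quantifiers bind the same name: y↦v, s↦b.
  ((∃s M(s,s)) ∨ (∃y ¬Q(y))) ∧ ((∀v Q(v)) ∨ (∀b ¬M(b,b)))
Finally move all quantifiers to the prefix:
  ∃s ∃y ∀v ∀b ((M(s,s) ∨ ¬Q(y)) ∧ (Q(v) ∨ ¬M(b,b)))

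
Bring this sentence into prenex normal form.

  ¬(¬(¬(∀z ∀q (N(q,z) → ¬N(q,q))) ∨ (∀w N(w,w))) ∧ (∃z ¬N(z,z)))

Eliminate → and ↔ using ¬ and ∨.
  ¬(¬(¬(∀z ∀q (¬N(q,z) ∨ ¬N(q,q))) ∨ (∀w N(w,w))) ∧ (∃z ¬N(z,z)))
Drive negations inward (¬∀x A ≡ ∃x ¬A, ¬∃x A ≡ ∀x ¬A, De Morgan for ∧/∨):
  (∃z ∃q (N(q,z) ∧ N(q,q))) ∨ (∀w N(w,w)) ∨ (∀z N(z,z))
Give each quantifier a distinct variable: z↦u.
  (∃z ∃q (N(q,z) ∧ N(q,q))) ∨ (∀w N(w,w)) ∨ (∀u N(u,u))
Extract every quantifier outward, since the variables are now distinct and don't occur free across branches:
  ∃z ∃q ∀w ∀u (N(q,z) ∧ N(q,q) ∨ N(w,w) ∨ N(u,u))

∃z ∃q ∀w ∀u (N(q,z) ∧ N(q,q) ∨ N(w,w) ∨ N(u,u))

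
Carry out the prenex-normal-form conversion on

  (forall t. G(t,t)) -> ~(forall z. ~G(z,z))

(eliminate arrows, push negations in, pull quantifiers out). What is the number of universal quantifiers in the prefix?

First replace A → B with ¬A ∨ B.
  ~(forall t. G(t,t)) | ~(forall z. ~G(z,z))
Push ¬ through the quantifiers and connectives to reach negation normal form:
  (exists t. ~G(t,t)) | (exists z. G(z,z))
Extract every quantifier outward, since the variables are now distinct and don't occur free across branches:
  exists t. exists z. (~G(t,t) | G(z,z))
The prefix is exists t exists z: 0 universal, 2 existential.

0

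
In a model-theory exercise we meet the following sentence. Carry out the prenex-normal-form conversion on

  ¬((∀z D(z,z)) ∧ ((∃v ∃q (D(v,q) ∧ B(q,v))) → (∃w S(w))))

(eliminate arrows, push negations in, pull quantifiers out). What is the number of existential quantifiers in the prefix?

3

Rewrite implications/biconditionals: A → B as ¬A ∨ B.
  ¬((∀z D(z,z)) ∧ (¬(∃v ∃q (D(v,q) ∧ B(q,v))) ∨ (∃w S(w))))
Push ¬ through the quantifiers and connectives to reach negation normal form:
  (∃z ¬D(z,z)) ∨ (∃v ∃q (D(v,q) ∧ B(q,v))) ∧ (∀w ¬S(w))
Finally move all quantifiers to the prefix:
  ∃z ∃v ∃q ∀w (¬D(z,z) ∨ D(v,q) ∧ B(q,v) ∧ ¬S(w))
The prefix is ∃z ∃v ∃q ∀w: 1 universal, 3 existential.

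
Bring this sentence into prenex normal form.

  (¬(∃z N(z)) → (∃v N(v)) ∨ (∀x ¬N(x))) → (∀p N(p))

∀z ∀v ∃x ∀p (¬N(z) ∧ ¬N(v) ∧ N(x) ∨ N(p))

Rewrite implications/biconditionals: A → B as ¬A ∨ B.
  ¬(¬¬(∃z N(z)) ∨ (∃v N(v)) ∨ (∀x ¬N(x))) ∨ (∀p N(p))
Drive negations inward (¬∀x A ≡ ∃x ¬A, ¬∃x A ≡ ∀x ¬A, De Morgan for ∧/∨):
  (∀z ¬N(z)) ∧ (∀v ¬N(v)) ∧ (∃x N(x)) ∨ (∀p N(p))
All bound variables are already distinct, so no renaming is needed.
Finally move all quantifiers to the prefix:
  ∀z ∀v ∃x ∀p (¬N(z) ∧ ¬N(v) ∧ N(x) ∨ N(p))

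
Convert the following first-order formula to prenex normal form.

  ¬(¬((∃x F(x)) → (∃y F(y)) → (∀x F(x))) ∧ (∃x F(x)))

∀x ∀y ∀z ∀p (¬F(x) ∨ ¬F(y) ∨ F(z) ∨ ¬F(p))

Rewrite implications/biconditionals: A → B as ¬A ∨ B.
  ¬(¬(¬(∃x F(x)) ∨ ¬(∃y F(y)) ∨ (∀x F(x))) ∧ (∃x F(x)))
Push ¬ through the quantifiers and connectives to reach negation normal form:
  (∀x ¬F(x)) ∨ (∀y ¬F(y)) ∨ (∀x F(x)) ∨ (∀x ¬F(x))
Rename bound variables to avoid capture: x↦z, x↦p.
  (∀x ¬F(x)) ∨ (∀y ¬F(y)) ∨ (∀z F(z)) ∨ (∀p ¬F(p))
Pull the quantifiers to the front (each side's bound variable is not free in the other side):
  ∀x ∀y ∀z ∀p (¬F(x) ∨ ¬F(y) ∨ F(z) ∨ ¬F(p))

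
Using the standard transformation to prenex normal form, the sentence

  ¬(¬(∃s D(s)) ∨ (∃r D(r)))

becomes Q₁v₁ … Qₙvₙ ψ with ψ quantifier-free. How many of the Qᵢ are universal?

1

Drive negations inward (¬∀x A ≡ ∃x ¬A, ¬∃x A ≡ ∀x ¬A, De Morgan for ∧/∨):
  (∃s D(s)) ∧ (∀r ¬D(r))
Extract every quantifier outward, since the variables are now distinct and don't occur free across branches:
  ∃s ∀r (D(s) ∧ ¬D(r))
The prefix is ∃s ∀r: 1 universal, 1 existential.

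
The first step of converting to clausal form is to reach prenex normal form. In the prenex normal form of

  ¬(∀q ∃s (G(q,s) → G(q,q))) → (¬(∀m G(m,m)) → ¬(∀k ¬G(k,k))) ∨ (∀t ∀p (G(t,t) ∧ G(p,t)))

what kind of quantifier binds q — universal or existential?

universal

Eliminate → and ↔ using ¬ and ∨.
  ¬¬(∀q ∃s (¬G(q,s) ∨ G(q,q))) ∨ ¬¬(∀m G(m,m)) ∨ ¬(∀k ¬G(k,k)) ∨ (∀t ∀p (G(t,t) ∧ G(p,t)))
Push ¬ through the quantifiers and connectives to reach negation normal form:
  (∀q ∃s (¬G(q,s) ∨ G(q,q))) ∨ (∀m G(m,m)) ∨ (∃k G(k,k)) ∨ (∀t ∀p (G(t,t) ∧ G(p,t)))
Pull the quantifiers to the front (each side's bound variable is not free in the other side):
  ∀q ∃s ∀m ∃k ∀t ∀p (¬G(q,s) ∨ G(q,q) ∨ G(m,m) ∨ G(k,k) ∨ G(t,t) ∧ G(p,t))
The quantifier ∀q sits under an even number of negations (counting the antecedent side of each →), so it remains universal.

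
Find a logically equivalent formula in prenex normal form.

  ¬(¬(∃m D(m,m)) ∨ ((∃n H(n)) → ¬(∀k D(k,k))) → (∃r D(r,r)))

Eliminate → and ↔ using ¬ and ∨.
  ¬(¬(¬(∃m D(m,m)) ∨ ¬(∃n H(n)) ∨ ¬(∀k D(k,k))) ∨ (∃r D(r,r)))
Push ¬ through the quantifiers and connectives to reach negation normal form:
  ((∀m ¬D(m,m)) ∨ (∀n ¬H(n)) ∨ (∃k ¬D(k,k))) ∧ (∀r ¬D(r,r))
All bound variables are already distinct, so no renaming is needed.
Finally move all quantifiers to the prefix:
  ∀m ∀n ∃k ∀r ((¬D(m,m) ∨ ¬H(n) ∨ ¬D(k,k)) ∧ ¬D(r,r))

∀m ∀n ∃k ∀r ((¬D(m,m) ∨ ¬H(n) ∨ ¬D(k,k)) ∧ ¬D(r,r))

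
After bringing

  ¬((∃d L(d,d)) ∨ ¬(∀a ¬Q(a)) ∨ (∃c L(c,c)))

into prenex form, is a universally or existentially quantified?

universal

Move each ¬ inward, flipping quantifiers it crosses:
  (∀d ¬L(d,d)) ∧ (∀a ¬Q(a)) ∧ (∀c ¬L(c,c))
All bound variables are already distinct, so no renaming is needed.
Extract every quantifier outward, since the variables are now distinct and don't occur free across branches:
  ∀d ∀a ∀c (¬L(d,d) ∧ ¬Q(a) ∧ ¬L(c,c))
The quantifier ∀a sits under an even number of negations, so it remains universal.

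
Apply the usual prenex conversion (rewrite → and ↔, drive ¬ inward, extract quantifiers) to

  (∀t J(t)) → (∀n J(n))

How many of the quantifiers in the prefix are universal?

1

Rewrite implications/biconditionals: A → B as ¬A ∨ B.
  ¬(∀t J(t)) ∨ (∀n J(n))
Push ¬ through the quantifiers and connectives to reach negation normal form:
  (∃t ¬J(t)) ∨ (∀n J(n))
Extract every quantifier outward, since the variables are now distinct and don't occur free across branches:
  ∃t ∀n (¬J(t) ∨ J(n))
The prefix is ∃t ∀n: 1 universal, 1 existential.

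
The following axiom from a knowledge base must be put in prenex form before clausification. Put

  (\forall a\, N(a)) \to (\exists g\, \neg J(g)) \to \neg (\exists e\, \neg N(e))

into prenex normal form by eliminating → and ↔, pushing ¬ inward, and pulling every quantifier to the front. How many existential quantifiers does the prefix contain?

1

Eliminate → and ↔ using ¬ and ∨.
  \neg (\forall a\, N(a)) \lor \neg (\exists g\, \neg J(g)) \lor \neg (\exists e\, \neg N(e))
Push ¬ through the quantifiers and connectives to reach negation normal form:
  (\exists a\, \neg N(a)) \lor (\forall g\, J(g)) \lor (\forall e\, N(e))
Finally move all quantifiers to the prefix:
  \exists a\, \forall g\, \forall e\, (\neg N(a) \lor J(g) \lor N(e))
The prefix is \exists a \forall g \forall e: 2 universal, 1 existential.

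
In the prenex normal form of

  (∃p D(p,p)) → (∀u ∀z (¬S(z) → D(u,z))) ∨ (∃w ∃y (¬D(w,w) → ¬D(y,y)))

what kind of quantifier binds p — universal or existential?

Rewrite implications/biconditionals: A → B as ¬A ∨ B.
  ¬(∃p D(p,p)) ∨ (∀u ∀z (¬¬S(z) ∨ D(u,z))) ∨ (∃w ∃y (¬¬D(w,w) ∨ ¬D(y,y)))
Drive negations inward (¬∀x A ≡ ∃x ¬A, ¬∃x A ≡ ∀x ¬A, De Morgan for ∧/∨):
  (∀p ¬D(p,p)) ∨ (∀u ∀z (S(z) ∨ D(u,z))) ∨ (∃w ∃y (D(w,w) ∨ ¬D(y,y)))
All bound variables are already distinct, so no renaming is needed.
Pull the quantifiers to the front (each side's bound variable is not free in the other side):
  ∀p ∀u ∀z ∃w ∃y (¬D(p,p) ∨ S(z) ∨ D(u,z) ∨ D(w,w) ∨ ¬D(y,y))
The quantifier ∃p sits under an odd number of negations (counting the antecedent side of each →), so it flips to ∀p.

universal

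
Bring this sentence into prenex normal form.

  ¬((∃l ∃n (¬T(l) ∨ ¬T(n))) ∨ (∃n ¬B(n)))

∀l ∀n ∀u1 (T(l) ∧ T(n) ∧ B(u1))

Push ¬ through the quantifiers and connectives to reach negation normal form:
  (∀l ∀n (T(l) ∧ T(n))) ∧ (∀n B(n))
Standardize variables apart so no two quantifiers bind the same name: n↦u1.
  (∀l ∀n (T(l) ∧ T(n))) ∧ (∀u1 B(u1))
Extract every quantifier outward, since the variables are now distinct and don't occur free across branches:
  ∀l ∀n ∀u1 (T(l) ∧ T(n) ∧ B(u1))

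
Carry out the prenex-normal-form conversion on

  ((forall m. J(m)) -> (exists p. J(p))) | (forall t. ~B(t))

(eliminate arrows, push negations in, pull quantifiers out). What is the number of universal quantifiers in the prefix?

1

First replace A → B with ¬A ∨ B.
  ~(forall m. J(m)) | (exists p. J(p)) | (forall t. ~B(t))
Drive negations inward (¬∀x A ≡ ∃x ¬A, ¬∃x A ≡ ∀x ¬A, De Morgan for ∧/∨):
  (exists m. ~J(m)) | (exists p. J(p)) | (forall t. ~B(t))
All bound variables are already distinct, so no renaming is needed.
Finally move all quantifiers to the prefix:
  exists m. exists p. forall t. (~J(m) | J(p) | ~B(t))
The prefix is exists m exists p forall t: 1 universal, 2 existential.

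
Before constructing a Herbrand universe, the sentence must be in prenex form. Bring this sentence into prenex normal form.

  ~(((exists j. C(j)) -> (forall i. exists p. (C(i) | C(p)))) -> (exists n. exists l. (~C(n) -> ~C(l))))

forall j. forall i. exists p. forall n. forall l. ((~C(j) | C(i) | C(p)) & ~C(n) & C(l))

Eliminate → and ↔ using ¬ and ∨.
  ~(~(~(exists j. C(j)) | (forall i. exists p. (C(i) | C(p)))) | (exists n. exists l. (~~C(n) | ~C(l))))
Drive negations inward (¬∀x A ≡ ∃x ¬A, ¬∃x A ≡ ∀x ¬A, De Morgan for ∧/∨):
  ((forall j. ~C(j)) | (forall i. exists p. (C(i) | C(p)))) & (forall n. forall l. (~C(n) & C(l)))
Finally move all quantifiers to the prefix:
  forall j. forall i. exists p. forall n. forall l. ((~C(j) | C(i) | C(p)) & ~C(n) & C(l))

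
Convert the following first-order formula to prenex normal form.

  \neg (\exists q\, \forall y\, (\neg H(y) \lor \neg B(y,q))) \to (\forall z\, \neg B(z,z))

First replace A → B with ¬A ∨ B.
  \neg \neg (\exists q\, \forall y\, (\neg H(y) \lor \neg B(y,q))) \lor (\forall z\, \neg B(z,z))
Drive negations inward (¬∀x A ≡ ∃x ¬A, ¬∃x A ≡ ∀x ¬A, De Morgan for ∧/∨):
  (\exists q\, \forall y\, (\neg H(y) \lor \neg B(y,q))) \lor (\forall z\, \neg B(z,z))
All bound variables are already distinct, so no renaming is needed.
Finally move all quantifiers to the prefix:
  \exists q\, \forall y\, \forall z\, (\neg H(y) \lor \neg B(y,q) \lor \neg B(z,z))

\exists q\, \forall y\, \forall z\, (\neg H(y) \lor \neg B(y,q) \lor \neg B(z,z))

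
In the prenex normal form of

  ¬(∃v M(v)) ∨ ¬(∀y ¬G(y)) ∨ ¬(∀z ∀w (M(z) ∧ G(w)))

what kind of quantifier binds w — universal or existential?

Push ¬ through the quantifiers and connectives to reach negation normal form:
  (∀v ¬M(v)) ∨ (∃y G(y)) ∨ (∃z ∃w (¬M(z) ∨ ¬G(w)))
All bound variables are already distinct, so no renaming is needed.
Extract every quantifier outward, since the variables are now distinct and don't occur free across branches:
  ∀v ∃y ∃z ∃w (¬M(v) ∨ G(y) ∨ ¬M(z) ∨ ¬G(w))
The quantifier ∀w sits under an odd number of negations, so it flips to ∃w.

existential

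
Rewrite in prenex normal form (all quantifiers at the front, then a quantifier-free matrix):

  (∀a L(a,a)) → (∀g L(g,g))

First replace A → B with ¬A ∨ B.
  ¬(∀a L(a,a)) ∨ (∀g L(g,g))
Move each ¬ inward, flipping quantifiers it crosses:
  (∃a ¬L(a,a)) ∨ (∀g L(g,g))
All bound variables are already distinct, so no renaming is needed.
Finally move all quantifiers to the prefix:
  ∃a ∀g (¬L(a,a) ∨ L(g,g))

∃a ∀g (¬L(a,a) ∨ L(g,g))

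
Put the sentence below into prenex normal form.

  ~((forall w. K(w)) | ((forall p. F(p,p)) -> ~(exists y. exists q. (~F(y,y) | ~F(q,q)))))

Rewrite implications/biconditionals: A → B as ¬A ∨ B.
  ~((forall w. K(w)) | ~(forall p. F(p,p)) | ~(exists y. exists q. (~F(y,y) | ~F(q,q))))
Move each ¬ inward, flipping quantifiers it crosses:
  (exists w. ~K(w)) & (forall p. F(p,p)) & (exists y. exists q. (~F(y,y) | ~F(q,q)))
All bound variables are already distinct, so no renaming is needed.
Pull the quantifiers to the front (each side's bound variable is not free in the other side):
  exists w. forall p. exists y. exists q. (~K(w) & F(p,p) & (~F(y,y) | ~F(q,q)))

exists w. forall p. exists y. exists q. (~K(w) & F(p,p) & (~F(y,y) | ~F(q,q)))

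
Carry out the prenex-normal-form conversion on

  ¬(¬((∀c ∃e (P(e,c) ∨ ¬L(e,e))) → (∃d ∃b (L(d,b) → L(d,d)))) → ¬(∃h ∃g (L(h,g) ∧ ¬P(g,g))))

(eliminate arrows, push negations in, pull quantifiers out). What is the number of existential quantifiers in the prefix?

3

Rewrite implications/biconditionals: A → B as ¬A ∨ B.
  ¬(¬¬(¬(∀c ∃e (P(e,c) ∨ ¬L(e,e))) ∨ (∃d ∃b (¬L(d,b) ∨ L(d,d)))) ∨ ¬(∃h ∃g (L(h,g) ∧ ¬P(g,g))))
Drive negations inward (¬∀x A ≡ ∃x ¬A, ¬∃x A ≡ ∀x ¬A, De Morgan for ∧/∨):
  (∀c ∃e (P(e,c) ∨ ¬L(e,e))) ∧ (∀d ∀b (L(d,b) ∧ ¬L(d,d))) ∧ (∃h ∃g (L(h,g) ∧ ¬P(g,g)))
All bound variables are already distinct, so no renaming is needed.
Finally move all quantifiers to the prefix:
  ∀c ∃e ∀d ∀b ∃h ∃g ((P(e,c) ∨ ¬L(e,e)) ∧ L(d,b) ∧ ¬L(d,d) ∧ L(h,g) ∧ ¬P(g,g))
The prefix is ∀c ∃e ∀d ∀b ∃h ∃g: 3 universal, 3 existential.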